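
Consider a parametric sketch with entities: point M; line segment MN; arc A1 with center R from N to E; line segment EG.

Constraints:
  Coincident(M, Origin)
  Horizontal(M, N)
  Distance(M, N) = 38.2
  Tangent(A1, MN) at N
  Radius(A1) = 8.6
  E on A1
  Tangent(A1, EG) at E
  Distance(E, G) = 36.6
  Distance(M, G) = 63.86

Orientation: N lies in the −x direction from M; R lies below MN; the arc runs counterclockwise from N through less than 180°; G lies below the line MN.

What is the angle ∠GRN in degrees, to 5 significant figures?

170.09°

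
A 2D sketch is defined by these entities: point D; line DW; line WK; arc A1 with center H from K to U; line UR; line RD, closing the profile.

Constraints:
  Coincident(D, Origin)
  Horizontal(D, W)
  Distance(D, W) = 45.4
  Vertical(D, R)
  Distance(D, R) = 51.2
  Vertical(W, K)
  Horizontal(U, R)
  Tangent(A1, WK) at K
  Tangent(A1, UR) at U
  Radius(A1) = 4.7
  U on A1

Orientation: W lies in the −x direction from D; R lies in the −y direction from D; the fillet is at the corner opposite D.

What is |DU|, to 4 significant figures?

65.41

D is at the origin; DW is horizontal with |DW| = 45.4 and W on the −x side, so W = (-45.40, 0.000). D and R share the same x with |DR| = 51.2 and R on the −y side, so R = (0.000, -51.20). The virtual corner opposite D is at (-45.40, -51.20). Tangency of A1 to WK means the radius HK is perpendicular to WK and since A1 is tangent to UR there, HU ⟂ UR, with radius 4.7, so the center H sits 4.7 in from both sides at H = (-40.70, -46.50). That places the tangent points at K = (-45.40, -46.50) on WK and U = (-40.70, -51.20) on UR. Then |DU| = |U − D| = 65.41.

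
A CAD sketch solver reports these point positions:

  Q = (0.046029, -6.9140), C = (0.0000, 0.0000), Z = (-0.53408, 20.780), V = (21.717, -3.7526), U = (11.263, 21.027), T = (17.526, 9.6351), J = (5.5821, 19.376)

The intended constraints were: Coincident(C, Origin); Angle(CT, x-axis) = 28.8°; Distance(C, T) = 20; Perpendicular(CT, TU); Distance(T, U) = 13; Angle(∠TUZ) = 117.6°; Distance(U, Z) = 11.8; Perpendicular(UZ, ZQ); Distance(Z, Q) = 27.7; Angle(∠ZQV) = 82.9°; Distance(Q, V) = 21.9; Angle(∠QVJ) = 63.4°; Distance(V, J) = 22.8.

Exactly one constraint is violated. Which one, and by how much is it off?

Distance(V, J) = 22.8 — off by 5.40.

C = (0.00, 0.00) ✓; CT at 28.80° ✓; |CT| = 20.00 ✓; ∠(CT, TU) = 90.00° ✓; |TU| = 13.00 ✓; ∠TUZ = 117.6° ✓; |UZ| = 11.80 ✓; ∠(UZ, ZQ) = 90.00° ✓; |ZQ| = 27.70 ✓; ∠ZQV = 82.90° ✓; |QV| = 21.90 ✓; ∠QVJ = 63.40° ✓; |VJ| = 28.20 ✗.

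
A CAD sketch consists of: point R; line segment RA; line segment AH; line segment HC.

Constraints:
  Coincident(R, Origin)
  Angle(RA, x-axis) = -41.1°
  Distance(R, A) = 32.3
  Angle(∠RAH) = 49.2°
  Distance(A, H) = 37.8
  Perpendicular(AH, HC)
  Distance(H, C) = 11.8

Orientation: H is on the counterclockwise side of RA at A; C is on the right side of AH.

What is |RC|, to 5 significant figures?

39.910

R is at the origin; RA runs at -41.1° with length 32.3, so A = 32.3·(cos -41.1°, sin -41.1°) = (24.340, -21.233). ∠RAH = 49.2°, so AH runs at -41.1° + (180° − 49.2°) = 89.700° from the x-axis; with |AH| = 37.8, H = A + 37.8·(cos 89.700°, sin 89.700°) = (24.538, 16.566). AH is perpendicular to HC; with |HC| = 11.8 on the right of AH, C = H + 11.8·(0.99999, -0.0052360) = (36.338, 16.504). Then |RC| = |C − R| = 39.910.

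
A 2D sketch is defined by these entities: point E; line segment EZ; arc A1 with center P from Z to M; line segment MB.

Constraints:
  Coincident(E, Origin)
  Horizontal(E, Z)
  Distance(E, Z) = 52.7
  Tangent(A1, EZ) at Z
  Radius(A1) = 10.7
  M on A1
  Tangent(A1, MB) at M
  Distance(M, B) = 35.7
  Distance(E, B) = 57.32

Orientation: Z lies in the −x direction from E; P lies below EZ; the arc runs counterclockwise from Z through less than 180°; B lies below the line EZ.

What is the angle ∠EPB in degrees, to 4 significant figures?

75.62°

E is at the origin; EZ is horizontal with |EZ| = 52.7 and Z on the −x side, so Z = (-52.70, 0.000). Since A1 is tangent to EZ there, PZ ⟂ EZ, so P = Z + (0, -10.7) = (-52.70, -10.70). Since PM ⟂ MB (tangency), |PB| = √(10.7² + 35.7²) = 37.27 regardless of where M sits on A1. So B lies on both circle(E, 57.32) and circle(P, 37.27); the below-EZ intersection is B = (-36.45, -44.24). M is the foot of the tangent from B: M = (-60.58, -17.93).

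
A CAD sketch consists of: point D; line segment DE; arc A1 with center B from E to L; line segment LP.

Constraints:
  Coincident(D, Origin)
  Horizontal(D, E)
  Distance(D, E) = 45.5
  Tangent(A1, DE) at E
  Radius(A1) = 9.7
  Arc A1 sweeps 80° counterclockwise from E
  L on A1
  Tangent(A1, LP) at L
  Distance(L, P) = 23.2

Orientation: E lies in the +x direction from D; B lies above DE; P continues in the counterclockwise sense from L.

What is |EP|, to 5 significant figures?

33.719

On A1, E sits at bearing -90° from B; an 80° counterclockwise sweep puts L at bearing -10°, so L = B + 9.7·(cos -10°, sin -10°) = (55.053, 8.0156). Since A1 is tangent to LP there, BL ⟂ LP, so LP runs along (−sin -10°, cos -10°); with |LP| = 23.2, P = (59.081, 30.863). Then |EP| = |P − E| = 33.719.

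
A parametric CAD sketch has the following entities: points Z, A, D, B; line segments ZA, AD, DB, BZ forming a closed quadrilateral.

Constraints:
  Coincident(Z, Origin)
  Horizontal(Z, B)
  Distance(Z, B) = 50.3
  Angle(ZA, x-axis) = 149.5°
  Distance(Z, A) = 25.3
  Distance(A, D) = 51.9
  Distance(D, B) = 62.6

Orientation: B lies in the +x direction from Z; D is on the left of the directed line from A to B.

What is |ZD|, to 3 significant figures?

52.6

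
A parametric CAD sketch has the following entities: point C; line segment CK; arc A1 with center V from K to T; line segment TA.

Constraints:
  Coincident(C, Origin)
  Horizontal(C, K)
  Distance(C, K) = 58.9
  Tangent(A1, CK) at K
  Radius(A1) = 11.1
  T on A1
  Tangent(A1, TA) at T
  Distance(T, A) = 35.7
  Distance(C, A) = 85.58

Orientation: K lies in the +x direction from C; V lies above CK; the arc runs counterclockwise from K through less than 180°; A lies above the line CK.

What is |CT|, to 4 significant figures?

70.75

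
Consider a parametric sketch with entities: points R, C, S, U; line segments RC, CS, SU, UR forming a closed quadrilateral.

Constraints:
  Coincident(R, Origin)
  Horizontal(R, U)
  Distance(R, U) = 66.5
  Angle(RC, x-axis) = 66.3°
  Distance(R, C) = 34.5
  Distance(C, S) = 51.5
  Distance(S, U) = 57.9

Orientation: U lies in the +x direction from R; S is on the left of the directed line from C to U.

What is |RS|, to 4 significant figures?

81.89

Checks: |CS| = 51.50 ✓; |SU| = 57.90 ✓.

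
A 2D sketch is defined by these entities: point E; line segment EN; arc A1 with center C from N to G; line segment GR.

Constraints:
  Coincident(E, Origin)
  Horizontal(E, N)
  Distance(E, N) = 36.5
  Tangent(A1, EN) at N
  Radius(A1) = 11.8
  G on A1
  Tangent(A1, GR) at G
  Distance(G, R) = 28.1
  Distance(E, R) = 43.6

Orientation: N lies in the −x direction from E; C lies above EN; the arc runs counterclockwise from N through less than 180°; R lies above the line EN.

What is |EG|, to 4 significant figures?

26.84

E is at the origin; EN is horizontal with |EN| = 36.5 and N on the −x side, so N = (-36.50, 0.000). A1 meets EN tangentially, so CN is at right angles to EN, so C = N + (0, 11.8) = (-36.50, 11.80). Since CG ⟂ GR (tangency), |CR| = √(11.8² + 28.1²) = 30.48 regardless of where G sits on A1. So R lies on both circle(E, 43.6) and circle(C, 30.48); the above-EN intersection is R = (-21.15, 38.13). G is the foot of the tangent from R: G = (-24.80, 10.27).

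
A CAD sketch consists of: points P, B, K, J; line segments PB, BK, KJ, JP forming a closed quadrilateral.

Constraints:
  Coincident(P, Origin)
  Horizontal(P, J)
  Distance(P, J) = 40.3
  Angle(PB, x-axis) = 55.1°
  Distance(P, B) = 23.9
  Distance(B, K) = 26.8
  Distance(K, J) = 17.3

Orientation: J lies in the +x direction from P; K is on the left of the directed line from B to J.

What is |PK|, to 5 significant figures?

43.925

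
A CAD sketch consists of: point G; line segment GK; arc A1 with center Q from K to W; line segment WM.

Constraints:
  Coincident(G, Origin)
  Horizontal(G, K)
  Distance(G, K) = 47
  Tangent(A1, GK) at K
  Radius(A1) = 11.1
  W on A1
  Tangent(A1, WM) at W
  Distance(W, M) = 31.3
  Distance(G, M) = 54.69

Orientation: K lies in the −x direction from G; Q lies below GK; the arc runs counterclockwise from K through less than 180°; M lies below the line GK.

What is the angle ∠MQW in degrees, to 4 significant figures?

70.47°

Checks: |QW| = 11.10 ✓; ∠(QW, WM) = 90.00° ✓; |WM| = 31.30 ✓; |GM| = 54.69 ✓.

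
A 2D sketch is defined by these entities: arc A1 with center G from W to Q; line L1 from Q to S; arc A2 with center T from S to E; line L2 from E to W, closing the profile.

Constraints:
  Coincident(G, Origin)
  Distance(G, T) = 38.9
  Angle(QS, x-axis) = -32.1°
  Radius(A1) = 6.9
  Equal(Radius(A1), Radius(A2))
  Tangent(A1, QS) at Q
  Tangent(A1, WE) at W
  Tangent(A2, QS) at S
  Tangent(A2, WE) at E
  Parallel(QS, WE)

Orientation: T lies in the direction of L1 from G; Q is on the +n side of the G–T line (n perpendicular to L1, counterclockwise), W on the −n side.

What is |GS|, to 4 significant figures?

39.51

Tangency of A1 to both parallel lines with radius 6.9 puts Q and W at G ± 6.9·n: Q = (3.667, 5.845), W = (-3.667, -5.845). Equal radii place S and E the same way about T: S = T + 6.9·n = (36.62, -14.83), E = T − 6.9·n = (29.29, -26.52). Then |GS| = |S − G| = 39.51.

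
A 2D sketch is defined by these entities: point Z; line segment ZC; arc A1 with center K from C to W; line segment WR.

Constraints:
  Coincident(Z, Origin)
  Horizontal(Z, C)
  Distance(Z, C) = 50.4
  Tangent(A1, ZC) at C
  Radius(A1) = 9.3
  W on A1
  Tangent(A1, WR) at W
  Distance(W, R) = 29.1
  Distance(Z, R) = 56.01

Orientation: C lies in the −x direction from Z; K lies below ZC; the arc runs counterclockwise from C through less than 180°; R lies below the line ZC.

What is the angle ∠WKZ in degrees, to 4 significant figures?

154.5°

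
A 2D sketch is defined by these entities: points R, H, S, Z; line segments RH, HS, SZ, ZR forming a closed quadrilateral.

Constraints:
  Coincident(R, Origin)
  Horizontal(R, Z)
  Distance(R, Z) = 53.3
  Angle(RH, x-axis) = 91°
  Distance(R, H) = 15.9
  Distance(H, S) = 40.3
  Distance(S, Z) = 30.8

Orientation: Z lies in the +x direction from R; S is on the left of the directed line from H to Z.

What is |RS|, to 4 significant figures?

46.99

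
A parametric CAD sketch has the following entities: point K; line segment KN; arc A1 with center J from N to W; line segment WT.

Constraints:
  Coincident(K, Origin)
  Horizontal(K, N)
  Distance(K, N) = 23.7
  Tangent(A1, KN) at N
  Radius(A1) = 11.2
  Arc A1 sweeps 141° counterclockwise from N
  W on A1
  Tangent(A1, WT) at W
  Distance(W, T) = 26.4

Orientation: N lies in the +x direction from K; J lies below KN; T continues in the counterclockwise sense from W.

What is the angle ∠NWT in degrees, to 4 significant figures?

109.5°

K is at the origin; KN is horizontal with |KN| = 23.7 and N on the +x side, so N = (23.70, 0.000). Since A1 is tangent to KN there, JN ⟂ KN, so J = N + (0, -11.2) = (23.70, -11.20). On A1, N sits at bearing 90° from J; a 141° counterclockwise sweep puts W at bearing 231°, so W = J + 11.2·(cos 231°, sin 231°) = (16.65, -19.90). Since A1 is tangent to WT there, JW ⟂ WT, so WT runs along (−sin 231°, cos 231°); with |WT| = 26.4, T = (37.17, -36.52). Then cos ∠NWT = WN·WT / (|WN||WT|), giving 109.5°.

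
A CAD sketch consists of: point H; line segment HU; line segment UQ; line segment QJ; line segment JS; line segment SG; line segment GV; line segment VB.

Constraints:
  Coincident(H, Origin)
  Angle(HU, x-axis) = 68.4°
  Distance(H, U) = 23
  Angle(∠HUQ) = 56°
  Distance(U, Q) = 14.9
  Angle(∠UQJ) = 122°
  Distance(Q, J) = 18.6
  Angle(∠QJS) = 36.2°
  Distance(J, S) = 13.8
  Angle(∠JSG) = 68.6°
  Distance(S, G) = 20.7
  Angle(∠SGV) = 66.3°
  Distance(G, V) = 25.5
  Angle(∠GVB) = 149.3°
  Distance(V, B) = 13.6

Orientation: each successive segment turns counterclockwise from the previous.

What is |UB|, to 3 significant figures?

47.3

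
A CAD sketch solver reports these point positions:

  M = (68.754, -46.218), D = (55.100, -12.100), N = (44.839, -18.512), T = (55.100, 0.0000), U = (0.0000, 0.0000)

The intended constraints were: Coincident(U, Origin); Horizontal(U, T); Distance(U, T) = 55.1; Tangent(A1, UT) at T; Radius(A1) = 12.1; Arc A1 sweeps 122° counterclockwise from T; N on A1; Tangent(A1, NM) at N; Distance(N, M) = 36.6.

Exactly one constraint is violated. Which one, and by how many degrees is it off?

Tangent(A1, NM) at N — off by 8.80°.

U = (0.00, 0.00) ✓; U.y = 0.00, T.y = 0.00 ✓; |UT| = 55.10 ✓; ∠(DT, TU) = 90.00° ✓; |DT| = 12.10 ✓; bearing(D→N) − bearing(D→T) = 122.0° ✓; |DN| = 12.10 ✓; ∠(DN, NM) = 81.20° ✗; |NM| = 36.60 ✓.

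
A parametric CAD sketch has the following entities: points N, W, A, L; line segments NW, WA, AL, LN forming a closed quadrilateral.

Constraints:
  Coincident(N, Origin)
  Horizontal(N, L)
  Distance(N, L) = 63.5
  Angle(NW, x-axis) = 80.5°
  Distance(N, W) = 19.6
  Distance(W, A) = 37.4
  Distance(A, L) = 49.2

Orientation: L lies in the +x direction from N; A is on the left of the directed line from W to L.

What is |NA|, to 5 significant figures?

52.689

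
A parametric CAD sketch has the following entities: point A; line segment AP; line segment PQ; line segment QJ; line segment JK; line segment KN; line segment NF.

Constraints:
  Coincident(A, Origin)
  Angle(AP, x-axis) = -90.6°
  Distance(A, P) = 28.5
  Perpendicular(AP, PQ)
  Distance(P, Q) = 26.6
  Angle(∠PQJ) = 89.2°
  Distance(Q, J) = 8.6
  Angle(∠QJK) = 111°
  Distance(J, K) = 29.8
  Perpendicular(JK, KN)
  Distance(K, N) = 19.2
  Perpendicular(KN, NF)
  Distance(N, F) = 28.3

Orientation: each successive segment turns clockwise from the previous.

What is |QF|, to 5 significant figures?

12.074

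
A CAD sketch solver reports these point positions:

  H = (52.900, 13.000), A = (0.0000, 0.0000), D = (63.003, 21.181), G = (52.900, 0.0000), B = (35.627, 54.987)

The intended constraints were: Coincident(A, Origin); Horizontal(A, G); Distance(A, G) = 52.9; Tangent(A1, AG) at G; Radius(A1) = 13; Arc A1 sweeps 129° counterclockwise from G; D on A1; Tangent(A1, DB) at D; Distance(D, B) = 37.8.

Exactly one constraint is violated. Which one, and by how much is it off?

Distance(D, B) = 37.8 — off by 5.70.

A = (0.00, 0.00) ✓; A.y = 0.00, G.y = 0.00 ✓; |AG| = 52.90 ✓; ∠(HG, GA) = 90.00° ✓; |HG| = 13.00 ✓; bearing(H→D) − bearing(H→G) = 129.0° ✓; |HD| = 13.00 ✓; ∠(HD, DB) = 90.00° ✓; |DB| = 43.50 ✗.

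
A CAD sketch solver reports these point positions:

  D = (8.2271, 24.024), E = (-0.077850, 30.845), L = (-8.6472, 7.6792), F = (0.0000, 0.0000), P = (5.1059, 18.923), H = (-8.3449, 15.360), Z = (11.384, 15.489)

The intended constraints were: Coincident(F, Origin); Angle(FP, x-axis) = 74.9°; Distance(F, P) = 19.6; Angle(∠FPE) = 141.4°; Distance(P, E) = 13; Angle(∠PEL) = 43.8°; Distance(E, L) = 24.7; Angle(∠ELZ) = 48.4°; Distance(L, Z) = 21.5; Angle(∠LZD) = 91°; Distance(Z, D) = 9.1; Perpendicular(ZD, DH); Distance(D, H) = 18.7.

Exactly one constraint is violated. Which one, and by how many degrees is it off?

Perpendicular(ZD, DH) — off by 7.30°.

F = (0.00, 0.00) ✓; FP at 74.90° ✓; |FP| = 19.60 ✓; ∠FPE = 141.4° ✓; |PE| = 13.00 ✓; ∠PEL = 43.80° ✓; |EL| = 24.70 ✓; ∠ELZ = 48.40° ✓; |LZ| = 21.50 ✓; ∠LZD = 91.00° ✓; |ZD| = 9.100 ✓; ∠(ZD, DH) = 97.30° ✗; |DH| = 18.70 ✓.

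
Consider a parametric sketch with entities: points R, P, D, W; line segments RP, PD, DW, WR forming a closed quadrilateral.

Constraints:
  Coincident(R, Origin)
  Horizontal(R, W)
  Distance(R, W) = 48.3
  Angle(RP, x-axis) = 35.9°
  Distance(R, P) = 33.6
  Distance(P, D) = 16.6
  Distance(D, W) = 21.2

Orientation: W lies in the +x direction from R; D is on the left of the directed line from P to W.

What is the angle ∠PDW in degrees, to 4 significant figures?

98.80°

Checks: |RW| = 48.30 ✓; |RP| = 33.60 ✓; |PD| = 16.60 ✓; |DW| = 21.20 ✓.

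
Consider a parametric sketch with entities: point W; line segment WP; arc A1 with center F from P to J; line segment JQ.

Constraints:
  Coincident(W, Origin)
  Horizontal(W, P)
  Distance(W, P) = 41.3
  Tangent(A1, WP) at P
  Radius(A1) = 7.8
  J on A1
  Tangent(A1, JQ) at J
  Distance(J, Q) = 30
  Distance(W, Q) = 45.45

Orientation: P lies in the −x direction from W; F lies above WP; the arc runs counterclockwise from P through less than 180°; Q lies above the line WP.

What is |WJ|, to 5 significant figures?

34.230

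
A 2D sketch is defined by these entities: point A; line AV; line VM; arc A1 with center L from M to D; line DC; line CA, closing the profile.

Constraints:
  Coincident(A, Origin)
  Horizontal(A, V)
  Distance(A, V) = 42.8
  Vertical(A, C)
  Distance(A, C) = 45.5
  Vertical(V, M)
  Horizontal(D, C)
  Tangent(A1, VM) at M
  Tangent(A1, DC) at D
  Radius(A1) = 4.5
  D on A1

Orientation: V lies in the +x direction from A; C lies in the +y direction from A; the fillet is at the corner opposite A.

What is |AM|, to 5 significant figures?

59.269

The virtual corner opposite A is at (42.800, 45.500). A1 meets VM tangentially, so LM is at right angles to VM and A1 meets DC tangentially, so LD is at right angles to DC, with radius 4.5, so the center L sits 4.5 in from both sides at L = (38.300, 41.000). That places the tangent points at M = (42.800, 41.000) on VM and D = (38.300, 45.500) on DC. Then |AM| = |M − A| = 59.269.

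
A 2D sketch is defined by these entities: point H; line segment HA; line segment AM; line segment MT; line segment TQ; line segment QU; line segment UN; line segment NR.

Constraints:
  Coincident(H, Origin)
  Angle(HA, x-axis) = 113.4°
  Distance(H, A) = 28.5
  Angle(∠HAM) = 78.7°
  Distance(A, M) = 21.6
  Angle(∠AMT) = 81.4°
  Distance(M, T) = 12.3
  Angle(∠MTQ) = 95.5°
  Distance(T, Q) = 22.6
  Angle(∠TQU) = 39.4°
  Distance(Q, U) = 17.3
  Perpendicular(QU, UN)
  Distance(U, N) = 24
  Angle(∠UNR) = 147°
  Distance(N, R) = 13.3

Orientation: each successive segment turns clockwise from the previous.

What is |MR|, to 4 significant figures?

33.62

H is at the origin; HA runs at 113.4° with length 28.5, so A = (-11.32, 26.16). ∠HAM = 78.7° gives AM at 12.10° from the x-axis; with |AM| = 21.6, M = (9.801, 30.68). ∠AMT = 81.4° gives MT at -86.50° from the x-axis; with |MT| = 12.3, T = (10.55, 18.41). ∠MTQ = 95.5° gives TQ at -171.0° from the x-axis; with |TQ| = 22.6, Q = (-11.77, 14.87). ∠TQU = 39.4° gives QU at 48.40° from the x-axis; with |QU| = 17.3, U = (-0.2835, 27.81). The perpendicularity gives UN at right angles to QU, so UN runs at -41.60°; with |UN| = 24.0, N = (17.66, 11.87). ∠UNR = 147.0° gives NR at -74.60° from the x-axis; with |NR| = 13.3, R = (21.20, -0.9485). Then |MR| = |R − M| = 33.62.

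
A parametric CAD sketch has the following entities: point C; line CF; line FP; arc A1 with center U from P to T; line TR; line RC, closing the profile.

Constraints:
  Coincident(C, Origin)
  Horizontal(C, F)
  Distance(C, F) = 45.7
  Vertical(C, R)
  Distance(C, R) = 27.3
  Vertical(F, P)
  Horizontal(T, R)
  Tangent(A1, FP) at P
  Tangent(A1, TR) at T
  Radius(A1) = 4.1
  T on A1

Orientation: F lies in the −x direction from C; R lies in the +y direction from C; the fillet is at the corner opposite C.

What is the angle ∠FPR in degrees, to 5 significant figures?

95.127°

C is at the origin; C and F share the same y with |CF| = 45.7 and F on the −x side, so F = (-45.700, 0.0000). C and R share the same x with |CR| = 27.3 and R on the +y side, so R = (0.0000, 27.300). The virtual corner opposite C is at (-45.700, 27.300). A1 meets FP tangentially, so UP is at right angles to FP and A1 meets TR tangentially, so UT is at right angles to TR, with radius 4.1, so the center U sits 4.1 in from both sides at U = (-41.600, 23.200). That places the tangent points at P = (-45.700, 23.200) on FP and T = (-41.600, 27.300) on TR. Then cos ∠FPR = PF·PR / (|PF||PR|), giving 95.127°.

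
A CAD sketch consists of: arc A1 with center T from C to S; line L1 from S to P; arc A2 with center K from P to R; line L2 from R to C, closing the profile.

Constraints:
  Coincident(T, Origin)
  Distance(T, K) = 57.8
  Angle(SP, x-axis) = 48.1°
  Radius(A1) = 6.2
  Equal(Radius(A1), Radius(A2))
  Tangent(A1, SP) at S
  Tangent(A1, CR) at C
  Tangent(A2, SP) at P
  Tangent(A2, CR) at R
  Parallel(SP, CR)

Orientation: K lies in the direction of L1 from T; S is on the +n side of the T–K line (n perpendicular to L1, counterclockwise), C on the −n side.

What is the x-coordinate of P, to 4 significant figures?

33.99

Tangency of A1 to both parallel lines with radius 6.2 puts S and C at T ± 6.2·n: S = (-4.615, 4.141), C = (4.615, -4.141). Equal radii place P and R the same way about K: P = K + 6.2·n = (33.99, 47.16), R = K − 6.2·n = (43.22, 38.88). So P.x = 33.99.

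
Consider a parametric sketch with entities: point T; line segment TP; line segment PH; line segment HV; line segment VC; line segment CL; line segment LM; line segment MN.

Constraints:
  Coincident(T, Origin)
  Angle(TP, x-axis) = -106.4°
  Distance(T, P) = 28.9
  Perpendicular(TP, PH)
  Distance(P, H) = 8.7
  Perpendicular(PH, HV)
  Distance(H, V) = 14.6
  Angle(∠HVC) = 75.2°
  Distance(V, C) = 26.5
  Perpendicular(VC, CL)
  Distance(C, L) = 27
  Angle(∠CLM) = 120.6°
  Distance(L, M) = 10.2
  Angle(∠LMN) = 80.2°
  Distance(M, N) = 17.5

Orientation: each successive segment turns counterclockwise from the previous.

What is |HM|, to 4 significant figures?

22.86

T is at the origin; TP runs at -106.4° with length 28.9, so P = (-8.160, -27.72). TP ⟂ PH, so PH runs at -16.40°; with |PH| = 8.7, H = (0.1864, -30.18). The perpendicularity gives HV at right angles to PH, so HV runs at 73.60°; with |HV| = 14.6, V = (4.309, -16.17). ∠HVC = 75.2° gives VC at 178.4° from the x-axis; with |VC| = 26.5, C = (-22.18, -15.43). The perpendicularity gives CL at right angles to VC, so CL runs at -91.60°; with |CL| = 27.0, L = (-22.94, -42.42). ∠CLM = 120.6° gives LM at -32.20° from the x-axis; with |LM| = 10.2, M = (-14.30, -47.86). Then |HM| = |M − H| = 22.86.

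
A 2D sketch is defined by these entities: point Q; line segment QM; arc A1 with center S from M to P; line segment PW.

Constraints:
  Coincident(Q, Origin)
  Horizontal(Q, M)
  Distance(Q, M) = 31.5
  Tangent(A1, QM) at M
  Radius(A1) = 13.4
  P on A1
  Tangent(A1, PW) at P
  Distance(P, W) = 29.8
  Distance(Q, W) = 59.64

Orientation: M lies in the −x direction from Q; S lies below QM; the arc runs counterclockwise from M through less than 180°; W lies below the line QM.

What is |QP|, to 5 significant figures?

47.425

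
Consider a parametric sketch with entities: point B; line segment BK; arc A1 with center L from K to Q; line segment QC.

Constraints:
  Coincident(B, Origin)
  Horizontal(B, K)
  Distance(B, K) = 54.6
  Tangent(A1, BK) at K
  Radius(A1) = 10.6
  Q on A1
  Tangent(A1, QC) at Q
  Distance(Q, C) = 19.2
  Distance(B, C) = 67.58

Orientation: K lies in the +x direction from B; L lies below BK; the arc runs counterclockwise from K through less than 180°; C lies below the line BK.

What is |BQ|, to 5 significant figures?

49.948

Checks: B = (0.00, 0.00) ✓; |LQ| = 10.60 ✓; ∠(LQ, QC) = 90.00° ✓; |QC| = 19.20 ✓; |BC| = 67.58 ✓.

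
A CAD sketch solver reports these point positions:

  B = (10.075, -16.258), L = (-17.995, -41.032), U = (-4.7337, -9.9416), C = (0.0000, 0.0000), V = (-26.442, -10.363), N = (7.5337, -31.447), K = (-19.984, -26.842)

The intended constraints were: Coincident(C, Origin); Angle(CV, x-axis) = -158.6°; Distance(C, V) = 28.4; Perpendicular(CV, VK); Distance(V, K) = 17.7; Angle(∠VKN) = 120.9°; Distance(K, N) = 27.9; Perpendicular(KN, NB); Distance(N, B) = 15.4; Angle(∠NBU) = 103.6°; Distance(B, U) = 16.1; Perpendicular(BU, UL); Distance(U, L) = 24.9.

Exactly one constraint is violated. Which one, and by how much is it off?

Distance(U, L) = 24.9 — off by 8.90.

C = (0.00, 0.00) ✓; CV at -158.6° ✓; |CV| = 28.40 ✓; ∠(CV, VK) = 90.00° ✓; |VK| = 17.70 ✓; ∠VKN = 120.9° ✓; |KN| = 27.90 ✓; ∠(KN, NB) = 90.00° ✓; |NB| = 15.40 ✓; ∠NBU = 103.6° ✓; |BU| = 16.10 ✓; ∠(BU, UL) = 90.00° ✓; |UL| = 33.80 ✗.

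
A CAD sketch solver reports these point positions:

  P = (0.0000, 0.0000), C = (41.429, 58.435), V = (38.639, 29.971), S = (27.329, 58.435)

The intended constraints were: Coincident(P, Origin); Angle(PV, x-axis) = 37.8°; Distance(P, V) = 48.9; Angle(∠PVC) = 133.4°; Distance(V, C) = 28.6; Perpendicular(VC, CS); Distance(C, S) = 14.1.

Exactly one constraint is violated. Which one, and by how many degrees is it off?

Perpendicular(VC, CS) — off by 5.60°.

P = (0.00, 0.00) ✓; PV at 37.80° ✓; |PV| = 48.90 ✓; ∠PVC = 133.4° ✓; |VC| = 28.60 ✓; ∠(VC, CS) = 95.60° ✗; |CS| = 14.10 ✓.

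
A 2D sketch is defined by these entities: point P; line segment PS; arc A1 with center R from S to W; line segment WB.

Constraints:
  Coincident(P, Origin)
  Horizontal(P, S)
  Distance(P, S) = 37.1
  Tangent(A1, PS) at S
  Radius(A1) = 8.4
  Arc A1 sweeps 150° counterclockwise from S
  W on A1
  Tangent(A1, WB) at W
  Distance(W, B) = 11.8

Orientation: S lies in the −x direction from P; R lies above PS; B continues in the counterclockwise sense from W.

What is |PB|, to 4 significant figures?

48.22

On A1, S sits at bearing -90° from R; a 150° counterclockwise sweep puts W at bearing 60°, so W = R + 8.4·(cos 60°, sin 60°) = (-32.90, 15.67). Since A1 is tangent to WB there, RW ⟂ WB, so WB runs along (−sin 60°, cos 60°); with |WB| = 11.8, B = (-43.12, 21.57). Then |PB| = |B − P| = 48.22.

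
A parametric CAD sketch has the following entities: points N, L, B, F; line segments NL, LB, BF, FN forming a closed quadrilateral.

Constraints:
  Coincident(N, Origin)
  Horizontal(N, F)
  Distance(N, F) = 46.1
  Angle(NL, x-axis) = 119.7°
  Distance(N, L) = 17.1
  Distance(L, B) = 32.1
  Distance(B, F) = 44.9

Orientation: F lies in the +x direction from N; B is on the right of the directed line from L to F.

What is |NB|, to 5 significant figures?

15.299

Checks: |LB| = 32.10 ✓; |BF| = 44.90 ✓.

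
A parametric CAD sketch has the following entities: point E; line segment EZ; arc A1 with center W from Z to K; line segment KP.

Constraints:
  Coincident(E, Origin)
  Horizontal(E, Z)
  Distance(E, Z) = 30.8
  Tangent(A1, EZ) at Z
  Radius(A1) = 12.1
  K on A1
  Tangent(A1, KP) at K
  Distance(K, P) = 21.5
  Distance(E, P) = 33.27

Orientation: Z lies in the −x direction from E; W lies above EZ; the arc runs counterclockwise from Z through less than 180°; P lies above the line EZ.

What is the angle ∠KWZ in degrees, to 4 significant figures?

76.48°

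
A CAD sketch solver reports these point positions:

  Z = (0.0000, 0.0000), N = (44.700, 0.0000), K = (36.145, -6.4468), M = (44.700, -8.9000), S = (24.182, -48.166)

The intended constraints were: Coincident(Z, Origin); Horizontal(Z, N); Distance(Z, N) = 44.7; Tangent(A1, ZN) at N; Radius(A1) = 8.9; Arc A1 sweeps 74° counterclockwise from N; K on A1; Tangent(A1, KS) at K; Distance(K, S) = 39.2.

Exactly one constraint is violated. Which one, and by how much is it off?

Distance(K, S) = 39.2 — off by 4.20.

Z = (0.00, 0.00) ✓; Z.y = 0.00, N.y = 0.00 ✓; |ZN| = 44.70 ✓; ∠(MN, NZ) = 90.00° ✓; |MN| = 8.900 ✓; bearing(M→K) − bearing(M→N) = 74.00° ✓; |MK| = 8.900 ✓; ∠(MK, KS) = 90.00° ✓; |KS| = 43.40 ✗.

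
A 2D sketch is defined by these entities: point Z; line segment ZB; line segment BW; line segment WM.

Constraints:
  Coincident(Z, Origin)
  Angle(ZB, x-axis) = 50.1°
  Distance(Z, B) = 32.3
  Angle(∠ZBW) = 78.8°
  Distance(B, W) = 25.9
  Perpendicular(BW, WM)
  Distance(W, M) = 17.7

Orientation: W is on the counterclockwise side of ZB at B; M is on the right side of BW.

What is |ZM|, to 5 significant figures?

53.142

∠ZBW = 78.8°, so BW runs at 50.1° + (180° − 78.8°) = 151.30° from the x-axis; with |BW| = 25.9, W = B + 25.9·(cos 151.30°, sin 151.30°) = (-1.9993, 37.217). BW ⟂ WM; with |WM| = 17.7 on the right of BW, M = W + 17.7·(0.48022, 0.87715) = (6.5007, 52.743). Then |ZM| = |M − Z| = 53.142.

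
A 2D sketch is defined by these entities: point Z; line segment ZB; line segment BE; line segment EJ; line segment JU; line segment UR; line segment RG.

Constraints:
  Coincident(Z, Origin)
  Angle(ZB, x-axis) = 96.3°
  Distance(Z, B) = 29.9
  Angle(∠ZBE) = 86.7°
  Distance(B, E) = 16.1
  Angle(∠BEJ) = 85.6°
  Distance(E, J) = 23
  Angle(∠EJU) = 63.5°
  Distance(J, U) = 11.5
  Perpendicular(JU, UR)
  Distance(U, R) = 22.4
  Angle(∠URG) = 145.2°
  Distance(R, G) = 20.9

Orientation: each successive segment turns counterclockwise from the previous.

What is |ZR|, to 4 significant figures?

35.07

Z is at the origin; ZB runs at 96.3° with length 29.9, so B = (-3.281, 29.72). ∠ZBE = 86.7° gives BE at -170.4° from the x-axis; with |BE| = 16.1, E = (-19.16, 27.03). ∠BEJ = 85.6° gives EJ at -76.00° from the x-axis; with |EJ| = 23.0, J = (-13.59, 4.718). ∠EJU = 63.5° gives JU at 40.50° from the x-axis; with |JU| = 11.5, U = (-4.847, 12.19). JU ⟂ UR, so UR runs at 130.5°; with |UR| = 22.4, R = (-19.39, 29.22). Then |ZR| = |R − Z| = 35.07.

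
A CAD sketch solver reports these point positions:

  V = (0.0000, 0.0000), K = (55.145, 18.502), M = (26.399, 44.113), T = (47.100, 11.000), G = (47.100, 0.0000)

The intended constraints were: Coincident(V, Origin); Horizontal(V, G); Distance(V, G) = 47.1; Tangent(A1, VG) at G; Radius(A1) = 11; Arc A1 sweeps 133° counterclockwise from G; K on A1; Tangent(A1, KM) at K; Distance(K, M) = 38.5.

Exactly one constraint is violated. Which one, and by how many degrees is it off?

Tangent(A1, KM) at K — off by 5.30°.

V = (0.00, 0.00) ✓; V.y = 0.00, G.y = 0.00 ✓; |VG| = 47.10 ✓; ∠(TG, GV) = 90.00° ✓; |TG| = 11.00 ✓; bearing(T→K) − bearing(T→G) = 133.0° ✓; |TK| = 11.00 ✓; ∠(TK, KM) = 84.70° ✗; |KM| = 38.50 ✓.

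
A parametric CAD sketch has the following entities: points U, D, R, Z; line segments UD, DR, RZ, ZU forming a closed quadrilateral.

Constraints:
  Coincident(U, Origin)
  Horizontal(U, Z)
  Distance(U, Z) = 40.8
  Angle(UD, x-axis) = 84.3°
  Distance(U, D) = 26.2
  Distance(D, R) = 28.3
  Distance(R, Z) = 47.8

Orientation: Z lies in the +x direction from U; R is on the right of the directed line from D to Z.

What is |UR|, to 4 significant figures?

7.019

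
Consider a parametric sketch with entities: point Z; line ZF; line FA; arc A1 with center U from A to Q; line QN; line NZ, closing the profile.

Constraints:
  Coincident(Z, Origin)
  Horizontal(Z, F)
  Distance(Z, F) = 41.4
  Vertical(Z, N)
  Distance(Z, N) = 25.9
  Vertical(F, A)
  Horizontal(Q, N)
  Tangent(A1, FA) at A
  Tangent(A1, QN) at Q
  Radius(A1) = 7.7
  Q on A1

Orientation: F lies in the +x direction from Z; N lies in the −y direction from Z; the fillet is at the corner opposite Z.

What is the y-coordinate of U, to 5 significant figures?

-18.200

Z is at the origin; ZF is horizontal with |ZF| = 41.4 and F on the +x side, so F = (41.400, 0.0000). ZN is vertical with |ZN| = 25.9 and N on the −y side, so N = (0.0000, -25.900). The virtual corner opposite Z is at (41.400, -25.900). A1 meets FA tangentially, so UA is at right angles to FA and the tangent condition forces UQ to be normal to QN, with radius 7.7, so the center U sits 7.7 in from both sides at U = (33.700, -18.200). So U.y = -18.200.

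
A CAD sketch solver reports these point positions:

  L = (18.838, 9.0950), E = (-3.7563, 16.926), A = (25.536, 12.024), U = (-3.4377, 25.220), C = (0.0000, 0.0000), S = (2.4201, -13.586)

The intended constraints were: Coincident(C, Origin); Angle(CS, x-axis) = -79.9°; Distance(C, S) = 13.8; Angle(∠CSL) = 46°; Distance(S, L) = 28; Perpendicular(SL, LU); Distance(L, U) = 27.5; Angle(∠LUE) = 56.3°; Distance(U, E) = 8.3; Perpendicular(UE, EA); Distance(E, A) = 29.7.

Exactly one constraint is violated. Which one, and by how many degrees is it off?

Perpendicular(UE, EA) — off by 7.30°.

C = (0.00, 0.00) ✓; CS at -79.90° ✓; |CS| = 13.80 ✓; ∠CSL = 46.00° ✓; |SL| = 28.00 ✓; ∠(SL, LU) = 90.00° ✓; |LU| = 27.50 ✓; ∠LUE = 56.30° ✓; |UE| = 8.300 ✓; ∠(UE, EA) = 82.70° ✗; |EA| = 29.70 ✓.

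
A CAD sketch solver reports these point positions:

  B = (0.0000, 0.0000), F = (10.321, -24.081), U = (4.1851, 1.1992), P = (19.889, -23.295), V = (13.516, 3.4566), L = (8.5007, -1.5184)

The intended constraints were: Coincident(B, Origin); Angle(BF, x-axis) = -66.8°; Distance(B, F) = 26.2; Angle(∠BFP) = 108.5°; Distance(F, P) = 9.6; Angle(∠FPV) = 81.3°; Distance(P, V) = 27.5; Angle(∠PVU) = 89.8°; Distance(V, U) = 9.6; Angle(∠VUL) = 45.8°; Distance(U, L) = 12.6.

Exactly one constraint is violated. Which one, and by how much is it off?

Distance(U, L) = 12.6 — off by 7.50.

B = (0.00, 0.00) ✓; BF at -66.80° ✓; |BF| = 26.20 ✓; ∠BFP = 108.5° ✓; |FP| = 9.600 ✓; ∠FPV = 81.30° ✓; |PV| = 27.50 ✓; ∠PVU = 89.80° ✓; |VU| = 9.600 ✓; ∠VUL = 45.80° ✓; |UL| = 5.100 ✗.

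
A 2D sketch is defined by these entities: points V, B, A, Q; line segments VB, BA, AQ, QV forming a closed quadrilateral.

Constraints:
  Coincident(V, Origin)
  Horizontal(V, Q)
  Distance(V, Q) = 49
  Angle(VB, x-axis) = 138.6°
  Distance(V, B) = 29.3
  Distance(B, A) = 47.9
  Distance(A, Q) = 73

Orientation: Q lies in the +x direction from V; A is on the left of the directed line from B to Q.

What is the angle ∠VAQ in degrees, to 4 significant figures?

41.94°

V is at the origin; V and Q share the same y with |VQ| = 49.0 and Q in +x, so Q = (49.0, 0). VB runs at 138.6° with |VB| = 29.3, so B = (-21.98, 19.38). A is determined by |BA| = 47.9 and |AQ| = 73.0 together: it lies at the intersection of circle(B, 47.9) and circle(Q, 73.0). With |BQ| = 73.58, the foot of the radical line on BQ is 16.17 from B and the perpendicular offset is √(47.9² − 16.17²) = 45.09. Taking the left-of-BQ solution: A = (5.491, 58.62).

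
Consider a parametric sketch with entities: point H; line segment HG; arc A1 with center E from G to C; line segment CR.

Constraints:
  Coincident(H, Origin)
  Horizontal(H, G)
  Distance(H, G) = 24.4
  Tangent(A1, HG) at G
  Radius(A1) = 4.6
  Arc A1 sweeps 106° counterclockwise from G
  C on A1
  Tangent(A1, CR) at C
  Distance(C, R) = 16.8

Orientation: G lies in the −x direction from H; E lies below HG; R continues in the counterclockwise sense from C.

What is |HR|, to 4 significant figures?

32.71

On A1, G sits at bearing 90° from E; a 106° counterclockwise sweep puts C at bearing 196°, so C = E + 4.6·(cos 196°, sin 196°) = (-28.82, -5.868). A1 meets CR tangentially, so EC is at right angles to CR, so CR runs along (−sin 196°, cos 196°); with |CR| = 16.8, R = (-24.19, -22.02). Then |HR| = |R − H| = 32.71.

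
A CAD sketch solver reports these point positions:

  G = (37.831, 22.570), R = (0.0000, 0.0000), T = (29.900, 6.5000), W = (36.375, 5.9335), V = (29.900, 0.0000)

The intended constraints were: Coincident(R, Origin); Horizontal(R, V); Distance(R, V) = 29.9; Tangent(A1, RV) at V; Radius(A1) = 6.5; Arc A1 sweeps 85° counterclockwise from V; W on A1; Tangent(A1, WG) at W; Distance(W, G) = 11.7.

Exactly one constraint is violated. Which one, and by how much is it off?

Distance(W, G) = 11.7 — off by 5.00.

R = (0.00, 0.00) ✓; R.y = 0.00, V.y = 0.00 ✓; |RV| = 29.90 ✓; ∠(TV, VR) = 90.00° ✓; |TV| = 6.500 ✓; bearing(T→W) − bearing(T→V) = 85.00° ✓; |TW| = 6.500 ✓; ∠(TW, WG) = 90.00° ✓; |WG| = 16.70 ✗.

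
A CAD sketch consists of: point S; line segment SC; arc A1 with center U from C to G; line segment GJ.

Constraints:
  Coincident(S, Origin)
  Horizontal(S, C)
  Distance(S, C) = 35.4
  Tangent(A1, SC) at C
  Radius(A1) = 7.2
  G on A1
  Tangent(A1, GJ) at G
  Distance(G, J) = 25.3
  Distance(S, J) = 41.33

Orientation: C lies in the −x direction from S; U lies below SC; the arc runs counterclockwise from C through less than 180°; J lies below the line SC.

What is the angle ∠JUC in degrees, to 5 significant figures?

159.76°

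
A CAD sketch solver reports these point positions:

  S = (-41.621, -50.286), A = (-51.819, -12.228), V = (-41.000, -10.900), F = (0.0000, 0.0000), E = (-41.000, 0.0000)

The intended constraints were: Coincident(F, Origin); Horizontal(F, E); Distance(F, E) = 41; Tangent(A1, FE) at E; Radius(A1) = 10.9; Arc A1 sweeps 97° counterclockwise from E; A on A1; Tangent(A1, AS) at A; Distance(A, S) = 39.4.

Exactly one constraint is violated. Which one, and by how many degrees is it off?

Tangent(A1, AS) at A — off by 8.00°.

F = (0.00, 0.00) ✓; F.y = 0.00, E.y = 0.00 ✓; |FE| = 41.00 ✓; ∠(VE, EF) = 90.00° ✓; |VE| = 10.90 ✓; bearing(V→A) − bearing(V→E) = 97.00° ✓; |VA| = 10.90 ✓; ∠(VA, AS) = 82.00° ✗; |AS| = 39.40 ✓.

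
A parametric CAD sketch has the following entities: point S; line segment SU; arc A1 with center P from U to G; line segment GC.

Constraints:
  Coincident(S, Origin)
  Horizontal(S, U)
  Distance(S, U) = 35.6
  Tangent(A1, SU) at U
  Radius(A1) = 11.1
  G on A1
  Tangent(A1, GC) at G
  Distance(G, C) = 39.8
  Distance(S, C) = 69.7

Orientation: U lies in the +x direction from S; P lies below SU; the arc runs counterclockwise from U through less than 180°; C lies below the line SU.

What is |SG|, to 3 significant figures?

31.4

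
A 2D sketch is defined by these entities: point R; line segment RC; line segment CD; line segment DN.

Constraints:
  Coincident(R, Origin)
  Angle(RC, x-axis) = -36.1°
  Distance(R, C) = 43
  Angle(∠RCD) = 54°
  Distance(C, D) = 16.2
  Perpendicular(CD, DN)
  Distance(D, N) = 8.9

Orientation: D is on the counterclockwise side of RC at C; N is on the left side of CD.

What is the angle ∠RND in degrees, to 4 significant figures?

160.7°

R is at the origin; RC runs at -36.1° with length 43.0, so C = 43.0·(cos -36.1°, sin -36.1°) = (34.74, -25.34). ∠RCD = 54.0°, so CD runs at -36.1° + (180° − 54.0°) = 89.90° from the x-axis; with |CD| = 16.2, D = C + 16.2·(cos 89.90°, sin 89.90°) = (34.77, -9.135). CD ⟂ DN; with |DN| = 8.9 on the left of CD, N = D + 8.9·(-1.000, 0.001745) = (25.87, -9.120). Then cos ∠RND = NR·ND / (|NR||ND|), giving 160.7°.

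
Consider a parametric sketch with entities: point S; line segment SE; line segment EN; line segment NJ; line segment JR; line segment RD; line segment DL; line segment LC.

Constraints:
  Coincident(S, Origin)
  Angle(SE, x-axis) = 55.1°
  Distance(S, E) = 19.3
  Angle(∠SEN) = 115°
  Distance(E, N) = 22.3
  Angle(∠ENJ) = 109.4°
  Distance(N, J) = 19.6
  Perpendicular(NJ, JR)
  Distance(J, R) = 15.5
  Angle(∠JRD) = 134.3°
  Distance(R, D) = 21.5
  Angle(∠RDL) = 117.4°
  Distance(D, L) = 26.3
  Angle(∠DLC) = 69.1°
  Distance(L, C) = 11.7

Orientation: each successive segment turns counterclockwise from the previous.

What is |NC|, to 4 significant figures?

18.78

S is at the origin; SE runs at 55.1° with length 19.3, so E = (11.04, 15.83). ∠SEN = 115.0° gives EN at 120.1° from the x-axis; with |EN| = 22.3, N = (-0.1413, 35.12). ∠ENJ = 109.4° gives NJ at -169.3° from the x-axis; with |NJ| = 19.6, J = (-19.40, 31.48). NJ is perpendicular to JR, so JR runs at -79.30°; with |JR| = 15.5, R = (-16.52, 16.25). ∠JRD = 134.3° gives RD at -33.60° from the x-axis; with |RD| = 21.5, D = (1.385, 4.354). ∠RDL = 117.4° gives DL at 29.00° from the x-axis; with |DL| = 26.3, L = (24.39, 17.10). ∠DLC = 69.1° gives LC at 139.9° from the x-axis; with |LC| = 11.7, C = (15.44, 24.64). Then |NC| = |C − N| = 18.78.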